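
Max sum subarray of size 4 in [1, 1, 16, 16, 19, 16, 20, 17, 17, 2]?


[0:4]: 34
[1:5]: 52
[2:6]: 67
[3:7]: 71
[4:8]: 72
[5:9]: 70
[6:10]: 56

Max: 72 at [4:8]


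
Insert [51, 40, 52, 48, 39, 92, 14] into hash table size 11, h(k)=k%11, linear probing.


Insert 51: h=7 -> slot 7
Insert 40: h=7, 1 probes -> slot 8
Insert 52: h=8, 1 probes -> slot 9
Insert 48: h=4 -> slot 4
Insert 39: h=6 -> slot 6
Insert 92: h=4, 1 probes -> slot 5
Insert 14: h=3 -> slot 3

Table: [None, None, None, 14, 48, 92, 39, 51, 40, 52, None]


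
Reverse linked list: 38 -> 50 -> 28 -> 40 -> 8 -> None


Step 1: curr=38, set curr.next=prev(None) | reversed so far: 38
Step 2: curr=50, set curr.next=prev(38) | reversed so far: 50 -> 38
Step 3: curr=28, set curr.next=prev(50) | reversed so far: 28 -> 50 -> 38
Step 4: curr=40, set curr.next=prev(28) | reversed so far: 40 -> 28 -> 50 -> 38
Step 5: curr=8, set curr.next=prev(40) | reversed so far: 8 -> 40 -> 28 -> 50 -> 38

8 -> 40 -> 28 -> 50 -> 38 -> None


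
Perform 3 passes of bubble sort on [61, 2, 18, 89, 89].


Initial: [61, 2, 18, 89, 89]
Pass 1: [2, 18, 61, 89, 89] (2 swaps)
Pass 2: [2, 18, 61, 89, 89] (0 swaps)
Pass 3: [2, 18, 61, 89, 89] (0 swaps)

After 3 passes: [2, 18, 61, 89, 89]


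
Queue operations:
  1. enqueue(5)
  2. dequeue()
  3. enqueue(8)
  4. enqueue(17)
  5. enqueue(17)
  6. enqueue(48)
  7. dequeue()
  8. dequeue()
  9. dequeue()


enqueue(5) -> [5]
dequeue()->5, []
enqueue(8) -> [8]
enqueue(17) -> [8, 17]
enqueue(17) -> [8, 17, 17]
enqueue(48) -> [8, 17, 17, 48]
dequeue()->8, [17, 17, 48]
dequeue()->17, [17, 48]
dequeue()->17, [48]

Final queue: [48]


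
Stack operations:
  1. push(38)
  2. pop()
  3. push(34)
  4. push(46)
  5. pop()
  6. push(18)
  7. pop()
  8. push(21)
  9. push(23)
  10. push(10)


push(38) -> [38]
pop()->38, []
push(34) -> [34]
push(46) -> [34, 46]
pop()->46, [34]
push(18) -> [34, 18]
pop()->18, [34]
push(21) -> [34, 21]
push(23) -> [34, 21, 23]
push(10) -> [34, 21, 23, 10]

Final stack: [34, 21, 23, 10]


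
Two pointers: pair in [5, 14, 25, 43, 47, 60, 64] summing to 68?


lo=0(5)+hi=6(64)=69
lo=0(5)+hi=5(60)=65
lo=1(14)+hi=5(60)=74
lo=1(14)+hi=4(47)=61
lo=2(25)+hi=4(47)=72
lo=2(25)+hi=3(43)=68

Yes: 25+43=68


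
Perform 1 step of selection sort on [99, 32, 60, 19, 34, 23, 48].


Initial: [99, 32, 60, 19, 34, 23, 48]
Step 1: min=19 at 3
  Swap: [19, 32, 60, 99, 34, 23, 48]

After 1 step: [19, 32, 60, 99, 34, 23, 48]


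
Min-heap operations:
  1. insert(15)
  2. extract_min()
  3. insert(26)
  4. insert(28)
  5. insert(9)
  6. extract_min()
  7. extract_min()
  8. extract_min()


insert(15) -> [15]
extract_min()->15, []
insert(26) -> [26]
insert(28) -> [26, 28]
insert(9) -> [9, 28, 26]
extract_min()->9, [26, 28]
extract_min()->26, [28]
extract_min()->28, []

Final heap: []


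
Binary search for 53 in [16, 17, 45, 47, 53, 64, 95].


Step 1: lo=0, hi=6, mid=3, val=47
Step 2: lo=4, hi=6, mid=5, val=64
Step 3: lo=4, hi=4, mid=4, val=53

Found at index 4


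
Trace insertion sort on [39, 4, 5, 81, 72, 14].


Initial: [39, 4, 5, 81, 72, 14]
Insert 4: [4, 39, 5, 81, 72, 14]
Insert 5: [4, 5, 39, 81, 72, 14]
Insert 81: [4, 5, 39, 81, 72, 14]
Insert 72: [4, 5, 39, 72, 81, 14]
Insert 14: [4, 5, 14, 39, 72, 81]

Sorted: [4, 5, 14, 39, 72, 81]


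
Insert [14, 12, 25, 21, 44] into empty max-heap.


Insert 14: [14]
Insert 12: [14, 12]
Insert 25: [25, 12, 14]
Insert 21: [25, 21, 14, 12]
Insert 44: [44, 25, 14, 12, 21]

Final heap: [44, 25, 14, 12, 21]


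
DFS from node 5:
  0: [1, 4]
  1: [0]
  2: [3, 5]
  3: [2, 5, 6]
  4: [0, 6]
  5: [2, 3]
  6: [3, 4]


Visit 5, push [3, 2]
Visit 2, push [3]
Visit 3, push [6]
Visit 6, push [4]
Visit 4, push [0]
Visit 0, push [1]
Visit 1, push []

DFS order: [5, 2, 3, 6, 4, 0, 1]


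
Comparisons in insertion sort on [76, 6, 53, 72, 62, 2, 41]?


Algorithm: insertion sort
Input: [76, 6, 53, 72, 62, 2, 41]
Sorted: [2, 6, 41, 53, 62, 72, 76]

18


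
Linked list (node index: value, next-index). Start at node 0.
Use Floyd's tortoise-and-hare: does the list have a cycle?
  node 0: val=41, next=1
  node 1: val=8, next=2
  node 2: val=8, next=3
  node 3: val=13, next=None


Floyd's tortoise (slow, +1) and hare (fast, +2):
  init: slow=0, fast=0
  step 1: slow=1, fast=2
  step 2: fast 2->3->None, no cycle

Cycle: no


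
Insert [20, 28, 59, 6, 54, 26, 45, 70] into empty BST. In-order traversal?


Insert 20: root
Insert 28: R from 20
Insert 59: R from 20 -> R from 28
Insert 6: L from 20
Insert 54: R from 20 -> R from 28 -> L from 59
Insert 26: R from 20 -> L from 28
Insert 45: R from 20 -> R from 28 -> L from 59 -> L from 54
Insert 70: R from 20 -> R from 28 -> R from 59

In-order: [6, 20, 26, 28, 45, 54, 59, 70]


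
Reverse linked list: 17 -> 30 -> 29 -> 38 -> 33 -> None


Step 1: curr=17, set curr.next=prev(None) | reversed so far: 17
Step 2: curr=30, set curr.next=prev(17) | reversed so far: 30 -> 17
Step 3: curr=29, set curr.next=prev(30) | reversed so far: 29 -> 30 -> 17
Step 4: curr=38, set curr.next=prev(29) | reversed so far: 38 -> 29 -> 30 -> 17
Step 5: curr=33, set curr.next=prev(38) | reversed so far: 33 -> 38 -> 29 -> 30 -> 17

33 -> 38 -> 29 -> 30 -> 17 -> None


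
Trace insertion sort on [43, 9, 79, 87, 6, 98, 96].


Initial: [43, 9, 79, 87, 6, 98, 96]
Insert 9: [9, 43, 79, 87, 6, 98, 96]
Insert 79: [9, 43, 79, 87, 6, 98, 96]
Insert 87: [9, 43, 79, 87, 6, 98, 96]
Insert 6: [6, 9, 43, 79, 87, 98, 96]
Insert 98: [6, 9, 43, 79, 87, 98, 96]
Insert 96: [6, 9, 43, 79, 87, 96, 98]

Sorted: [6, 9, 43, 79, 87, 96, 98]


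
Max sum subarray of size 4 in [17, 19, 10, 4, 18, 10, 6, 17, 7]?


[0:4]: 50
[1:5]: 51
[2:6]: 42
[3:7]: 38
[4:8]: 51
[5:9]: 40

Max: 51 at [1:5]


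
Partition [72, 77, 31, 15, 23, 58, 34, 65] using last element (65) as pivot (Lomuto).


Pivot: 65
  31 <= 65: swap -> [31, 77, 72, 15, 23, 58, 34, 65]
  15 <= 65: swap -> [31, 15, 72, 77, 23, 58, 34, 65]
  23 <= 65: swap -> [31, 15, 23, 77, 72, 58, 34, 65]
  58 <= 65: swap -> [31, 15, 23, 58, 72, 77, 34, 65]
  34 <= 65: swap -> [31, 15, 23, 58, 34, 77, 72, 65]
Place pivot at 5: [31, 15, 23, 58, 34, 65, 72, 77]

Partitioned: [31, 15, 23, 58, 34, 65, 72, 77]


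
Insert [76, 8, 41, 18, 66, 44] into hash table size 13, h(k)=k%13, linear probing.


Insert 76: h=11 -> slot 11
Insert 8: h=8 -> slot 8
Insert 41: h=2 -> slot 2
Insert 18: h=5 -> slot 5
Insert 66: h=1 -> slot 1
Insert 44: h=5, 1 probes -> slot 6

Table: [None, 66, 41, None, None, 18, 44, None, 8, None, None, 76, None]


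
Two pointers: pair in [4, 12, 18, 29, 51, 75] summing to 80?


lo=0(4)+hi=5(75)=79
lo=1(12)+hi=5(75)=87
lo=1(12)+hi=4(51)=63
lo=2(18)+hi=4(51)=69
lo=3(29)+hi=4(51)=80

Yes: 29+51=80


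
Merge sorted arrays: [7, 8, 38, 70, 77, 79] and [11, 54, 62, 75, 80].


Take 7 from A
Take 8 from A
Take 11 from B
Take 38 from A
Take 54 from B
Take 62 from B
Take 70 from A
Take 75 from B
Take 77 from A
Take 79 from A

Merged: [7, 8, 11, 38, 54, 62, 70, 75, 77, 79, 80]


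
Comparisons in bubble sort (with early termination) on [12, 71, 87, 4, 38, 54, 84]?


Algorithm: bubble sort (with early termination)
Input: [12, 71, 87, 4, 38, 54, 84]
Sorted: [4, 12, 38, 54, 71, 84, 87]

18


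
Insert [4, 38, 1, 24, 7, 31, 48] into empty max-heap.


Insert 4: [4]
Insert 38: [38, 4]
Insert 1: [38, 4, 1]
Insert 24: [38, 24, 1, 4]
Insert 7: [38, 24, 1, 4, 7]
Insert 31: [38, 24, 31, 4, 7, 1]
Insert 48: [48, 24, 38, 4, 7, 1, 31]

Final heap: [48, 24, 38, 4, 7, 1, 31]


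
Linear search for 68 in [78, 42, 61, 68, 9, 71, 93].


i=0: 78!=68
i=1: 42!=68
i=2: 61!=68
i=3: 68==68 found!

Found at 3, 4 comps


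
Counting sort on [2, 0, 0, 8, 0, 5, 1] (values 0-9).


Input: [2, 0, 0, 8, 0, 5, 1]
Counts: [3, 1, 1, 0, 0, 1, 0, 0, 1, 0]

Sorted: [0, 0, 0, 1, 2, 5, 8]


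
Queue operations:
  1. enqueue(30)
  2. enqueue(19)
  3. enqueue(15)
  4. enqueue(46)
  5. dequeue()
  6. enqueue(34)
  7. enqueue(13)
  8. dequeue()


enqueue(30) -> [30]
enqueue(19) -> [30, 19]
enqueue(15) -> [30, 19, 15]
enqueue(46) -> [30, 19, 15, 46]
dequeue()->30, [19, 15, 46]
enqueue(34) -> [19, 15, 46, 34]
enqueue(13) -> [19, 15, 46, 34, 13]
dequeue()->19, [15, 46, 34, 13]

Final queue: [15, 46, 34, 13]


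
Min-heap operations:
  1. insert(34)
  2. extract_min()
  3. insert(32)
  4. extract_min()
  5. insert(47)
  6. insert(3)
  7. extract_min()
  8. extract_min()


insert(34) -> [34]
extract_min()->34, []
insert(32) -> [32]
extract_min()->32, []
insert(47) -> [47]
insert(3) -> [3, 47]
extract_min()->3, [47]
extract_min()->47, []

Final heap: []


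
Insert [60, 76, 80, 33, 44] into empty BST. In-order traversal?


Insert 60: root
Insert 76: R from 60
Insert 80: R from 60 -> R from 76
Insert 33: L from 60
Insert 44: L from 60 -> R from 33

In-order: [33, 44, 60, 76, 80]


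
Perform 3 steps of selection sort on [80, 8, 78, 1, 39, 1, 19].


Initial: [80, 8, 78, 1, 39, 1, 19]
Step 1: min=1 at 3
  Swap: [1, 8, 78, 80, 39, 1, 19]
Step 2: min=1 at 5
  Swap: [1, 1, 78, 80, 39, 8, 19]
Step 3: min=8 at 5
  Swap: [1, 1, 8, 80, 39, 78, 19]

After 3 steps: [1, 1, 8, 80, 39, 78, 19]


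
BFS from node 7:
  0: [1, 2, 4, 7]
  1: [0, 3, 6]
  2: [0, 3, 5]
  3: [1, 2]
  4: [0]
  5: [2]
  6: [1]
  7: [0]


Visit 7, enqueue [0]
Visit 0, enqueue [1, 2, 4]
Visit 1, enqueue [3, 6]
Visit 2, enqueue [5]
Visit 4, enqueue []
Visit 3, enqueue []
Visit 6, enqueue []
Visit 5, enqueue []

BFS order: [7, 0, 1, 2, 4, 3, 6, 5]


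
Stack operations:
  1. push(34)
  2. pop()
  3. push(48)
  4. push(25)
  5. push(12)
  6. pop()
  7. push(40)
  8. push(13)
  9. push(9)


push(34) -> [34]
pop()->34, []
push(48) -> [48]
push(25) -> [48, 25]
push(12) -> [48, 25, 12]
pop()->12, [48, 25]
push(40) -> [48, 25, 40]
push(13) -> [48, 25, 40, 13]
push(9) -> [48, 25, 40, 13, 9]

Final stack: [48, 25, 40, 13, 9]


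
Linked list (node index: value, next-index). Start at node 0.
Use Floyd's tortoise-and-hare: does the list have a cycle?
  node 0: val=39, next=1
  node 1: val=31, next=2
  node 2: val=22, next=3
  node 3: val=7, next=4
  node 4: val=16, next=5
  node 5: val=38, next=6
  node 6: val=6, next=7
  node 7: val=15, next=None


Floyd's tortoise (slow, +1) and hare (fast, +2):
  init: slow=0, fast=0
  step 1: slow=1, fast=2
  step 2: slow=2, fast=4
  step 3: slow=3, fast=6
  step 4: fast 6->7->None, no cycle

Cycle: no


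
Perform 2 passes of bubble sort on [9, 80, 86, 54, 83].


Initial: [9, 80, 86, 54, 83]
Pass 1: [9, 80, 54, 83, 86] (2 swaps)
Pass 2: [9, 54, 80, 83, 86] (1 swaps)

After 2 passes: [9, 54, 80, 83, 86]


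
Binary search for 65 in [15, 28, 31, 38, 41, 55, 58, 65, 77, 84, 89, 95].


Step 1: lo=0, hi=11, mid=5, val=55
Step 2: lo=6, hi=11, mid=8, val=77
Step 3: lo=6, hi=7, mid=6, val=58
Step 4: lo=7, hi=7, mid=7, val=65

Found at index 7


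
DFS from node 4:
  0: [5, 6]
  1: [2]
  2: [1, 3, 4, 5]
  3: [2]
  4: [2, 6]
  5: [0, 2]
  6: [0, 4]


Visit 4, push [6, 2]
Visit 2, push [5, 3, 1]
Visit 1, push []
Visit 3, push []
Visit 5, push [0]
Visit 0, push [6]
Visit 6, push []

DFS order: [4, 2, 1, 3, 5, 0, 6]


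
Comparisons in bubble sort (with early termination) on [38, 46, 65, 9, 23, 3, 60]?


Algorithm: bubble sort (with early termination)
Input: [38, 46, 65, 9, 23, 3, 60]
Sorted: [3, 9, 23, 38, 46, 60, 65]

21


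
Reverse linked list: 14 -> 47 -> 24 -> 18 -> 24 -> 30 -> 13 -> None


Step 1: curr=14, set curr.next=prev(None) | reversed so far: 14
Step 2: curr=47, set curr.next=prev(14) | reversed so far: 47 -> 14
Step 3: curr=24, set curr.next=prev(47) | reversed so far: 24 -> 47 -> 14
Step 4: curr=18, set curr.next=prev(24) | reversed so far: 18 -> 24 -> 47 -> 14
Step 5: curr=24, set curr.next=prev(18) | reversed so far: 24 -> 18 -> 24 -> 47 -> 14
Step 6: curr=30, set curr.next=prev(24) | reversed so far: 30 -> 24 -> 18 -> 24 -> 47 -> 14
Step 7: curr=13, set curr.next=prev(30) | reversed so far: 13 -> 30 -> 24 -> 18 -> 24 -> 47 -> 14

13 -> 30 -> 24 -> 18 -> 24 -> 47 -> 14 -> None


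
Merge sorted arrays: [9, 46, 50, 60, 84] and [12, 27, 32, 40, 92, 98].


Take 9 from A
Take 12 from B
Take 27 from B
Take 32 from B
Take 40 from B
Take 46 from A
Take 50 from A
Take 60 from A
Take 84 from A

Merged: [9, 12, 27, 32, 40, 46, 50, 60, 84, 92, 98]


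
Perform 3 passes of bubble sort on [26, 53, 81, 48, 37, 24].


Initial: [26, 53, 81, 48, 37, 24]
Pass 1: [26, 53, 48, 37, 24, 81] (3 swaps)
Pass 2: [26, 48, 37, 24, 53, 81] (3 swaps)
Pass 3: [26, 37, 24, 48, 53, 81] (2 swaps)

After 3 passes: [26, 37, 24, 48, 53, 81]


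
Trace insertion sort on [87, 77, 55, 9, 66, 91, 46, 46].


Initial: [87, 77, 55, 9, 66, 91, 46, 46]
Insert 77: [77, 87, 55, 9, 66, 91, 46, 46]
Insert 55: [55, 77, 87, 9, 66, 91, 46, 46]
Insert 9: [9, 55, 77, 87, 66, 91, 46, 46]
Insert 66: [9, 55, 66, 77, 87, 91, 46, 46]
Insert 91: [9, 55, 66, 77, 87, 91, 46, 46]
Insert 46: [9, 46, 55, 66, 77, 87, 91, 46]
Insert 46: [9, 46, 46, 55, 66, 77, 87, 91]

Sorted: [9, 46, 46, 55, 66, 77, 87, 91]


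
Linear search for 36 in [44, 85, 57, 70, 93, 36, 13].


i=0: 44!=36
i=1: 85!=36
i=2: 57!=36
i=3: 70!=36
i=4: 93!=36
i=5: 36==36 found!

Found at 5, 6 comps


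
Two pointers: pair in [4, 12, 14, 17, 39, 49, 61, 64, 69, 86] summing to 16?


lo=0(4)+hi=9(86)=90
lo=0(4)+hi=8(69)=73
lo=0(4)+hi=7(64)=68
lo=0(4)+hi=6(61)=65
lo=0(4)+hi=5(49)=53
lo=0(4)+hi=4(39)=43
lo=0(4)+hi=3(17)=21
lo=0(4)+hi=2(14)=18
lo=0(4)+hi=1(12)=16

Yes: 4+12=16


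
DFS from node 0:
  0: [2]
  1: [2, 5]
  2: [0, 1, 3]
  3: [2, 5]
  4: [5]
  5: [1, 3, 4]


Visit 0, push [2]
Visit 2, push [3, 1]
Visit 1, push [5]
Visit 5, push [4, 3]
Visit 3, push []
Visit 4, push []

DFS order: [0, 2, 1, 5, 3, 4]


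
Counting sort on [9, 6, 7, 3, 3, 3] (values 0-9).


Input: [9, 6, 7, 3, 3, 3]
Counts: [0, 0, 0, 3, 0, 0, 1, 1, 0, 1]

Sorted: [3, 3, 3, 6, 7, 9]


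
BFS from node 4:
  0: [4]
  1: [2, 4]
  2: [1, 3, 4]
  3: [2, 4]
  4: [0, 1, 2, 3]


Visit 4, enqueue [0, 1, 2, 3]
Visit 0, enqueue []
Visit 1, enqueue []
Visit 2, enqueue []
Visit 3, enqueue []

BFS order: [4, 0, 1, 2, 3]


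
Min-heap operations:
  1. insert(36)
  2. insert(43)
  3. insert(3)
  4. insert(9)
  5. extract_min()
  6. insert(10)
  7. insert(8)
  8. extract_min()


insert(36) -> [36]
insert(43) -> [36, 43]
insert(3) -> [3, 43, 36]
insert(9) -> [3, 9, 36, 43]
extract_min()->3, [9, 43, 36]
insert(10) -> [9, 10, 36, 43]
insert(8) -> [8, 9, 36, 43, 10]
extract_min()->8, [9, 10, 36, 43]

Final heap: [9, 10, 36, 43]


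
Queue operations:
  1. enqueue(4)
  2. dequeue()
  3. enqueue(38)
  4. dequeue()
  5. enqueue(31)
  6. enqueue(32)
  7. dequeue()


enqueue(4) -> [4]
dequeue()->4, []
enqueue(38) -> [38]
dequeue()->38, []
enqueue(31) -> [31]
enqueue(32) -> [31, 32]
dequeue()->31, [32]

Final queue: [32]


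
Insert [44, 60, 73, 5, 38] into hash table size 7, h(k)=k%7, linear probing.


Insert 44: h=2 -> slot 2
Insert 60: h=4 -> slot 4
Insert 73: h=3 -> slot 3
Insert 5: h=5 -> slot 5
Insert 38: h=3, 3 probes -> slot 6

Table: [None, None, 44, 73, 60, 5, 38]


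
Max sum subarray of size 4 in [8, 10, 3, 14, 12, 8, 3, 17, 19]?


[0:4]: 35
[1:5]: 39
[2:6]: 37
[3:7]: 37
[4:8]: 40
[5:9]: 47

Max: 47 at [5:9]


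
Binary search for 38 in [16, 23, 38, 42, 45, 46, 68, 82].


Step 1: lo=0, hi=7, mid=3, val=42
Step 2: lo=0, hi=2, mid=1, val=23
Step 3: lo=2, hi=2, mid=2, val=38

Found at index 2


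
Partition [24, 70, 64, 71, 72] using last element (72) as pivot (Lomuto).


Pivot: 72
  24 <= 72: advance i (no swap)
  70 <= 72: advance i (no swap)
  64 <= 72: advance i (no swap)
  71 <= 72: advance i (no swap)
Place pivot at 4: [24, 70, 64, 71, 72]

Partitioned: [24, 70, 64, 71, 72]


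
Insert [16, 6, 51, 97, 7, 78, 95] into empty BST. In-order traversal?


Insert 16: root
Insert 6: L from 16
Insert 51: R from 16
Insert 97: R from 16 -> R from 51
Insert 7: L from 16 -> R from 6
Insert 78: R from 16 -> R from 51 -> L from 97
Insert 95: R from 16 -> R from 51 -> L from 97 -> R from 78

In-order: [6, 7, 16, 51, 78, 95, 97]


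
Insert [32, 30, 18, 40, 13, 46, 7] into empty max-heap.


Insert 32: [32]
Insert 30: [32, 30]
Insert 18: [32, 30, 18]
Insert 40: [40, 32, 18, 30]
Insert 13: [40, 32, 18, 30, 13]
Insert 46: [46, 32, 40, 30, 13, 18]
Insert 7: [46, 32, 40, 30, 13, 18, 7]

Final heap: [46, 32, 40, 30, 13, 18, 7]


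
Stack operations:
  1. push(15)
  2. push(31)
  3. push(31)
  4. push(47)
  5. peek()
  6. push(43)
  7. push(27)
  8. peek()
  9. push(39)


push(15) -> [15]
push(31) -> [15, 31]
push(31) -> [15, 31, 31]
push(47) -> [15, 31, 31, 47]
peek()->47
push(43) -> [15, 31, 31, 47, 43]
push(27) -> [15, 31, 31, 47, 43, 27]
peek()->27
push(39) -> [15, 31, 31, 47, 43, 27, 39]

Final stack: [15, 31, 31, 47, 43, 27, 39]


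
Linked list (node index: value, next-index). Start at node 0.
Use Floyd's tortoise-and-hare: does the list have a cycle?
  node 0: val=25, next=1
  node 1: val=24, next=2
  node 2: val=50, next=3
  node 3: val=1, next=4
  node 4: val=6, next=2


Floyd's tortoise (slow, +1) and hare (fast, +2):
  init: slow=0, fast=0
  step 1: slow=1, fast=2
  step 2: slow=2, fast=4
  step 3: slow=3, fast=3
  slow == fast at node 3: cycle detected

Cycle: yes


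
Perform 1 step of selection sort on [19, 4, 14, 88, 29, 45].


Initial: [19, 4, 14, 88, 29, 45]
Step 1: min=4 at 1
  Swap: [4, 19, 14, 88, 29, 45]

After 1 step: [4, 19, 14, 88, 29, 45]


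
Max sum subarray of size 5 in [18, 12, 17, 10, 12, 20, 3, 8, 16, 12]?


[0:5]: 69
[1:6]: 71
[2:7]: 62
[3:8]: 53
[4:9]: 59
[5:10]: 59

Max: 71 at [1:6]


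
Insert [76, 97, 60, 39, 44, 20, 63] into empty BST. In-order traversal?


Insert 76: root
Insert 97: R from 76
Insert 60: L from 76
Insert 39: L from 76 -> L from 60
Insert 44: L from 76 -> L from 60 -> R from 39
Insert 20: L from 76 -> L from 60 -> L from 39
Insert 63: L from 76 -> R from 60

In-order: [20, 39, 44, 60, 63, 76, 97]


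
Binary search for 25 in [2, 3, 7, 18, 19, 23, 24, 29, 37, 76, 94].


Step 1: lo=0, hi=10, mid=5, val=23
Step 2: lo=6, hi=10, mid=8, val=37
Step 3: lo=6, hi=7, mid=6, val=24
Step 4: lo=7, hi=7, mid=7, val=29

Not found


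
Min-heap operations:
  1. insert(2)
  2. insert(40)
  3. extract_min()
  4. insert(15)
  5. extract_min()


insert(2) -> [2]
insert(40) -> [2, 40]
extract_min()->2, [40]
insert(15) -> [15, 40]
extract_min()->15, [40]

Final heap: [40]


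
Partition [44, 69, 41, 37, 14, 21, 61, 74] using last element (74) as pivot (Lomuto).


Pivot: 74
  44 <= 74: advance i (no swap)
  69 <= 74: advance i (no swap)
  41 <= 74: advance i (no swap)
  37 <= 74: advance i (no swap)
  14 <= 74: advance i (no swap)
  21 <= 74: advance i (no swap)
  61 <= 74: advance i (no swap)
Place pivot at 7: [44, 69, 41, 37, 14, 21, 61, 74]

Partitioned: [44, 69, 41, 37, 14, 21, 61, 74]


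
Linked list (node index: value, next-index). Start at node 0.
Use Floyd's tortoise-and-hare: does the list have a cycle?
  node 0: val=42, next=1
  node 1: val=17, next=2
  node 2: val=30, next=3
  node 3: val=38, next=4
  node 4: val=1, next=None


Floyd's tortoise (slow, +1) and hare (fast, +2):
  init: slow=0, fast=0
  step 1: slow=1, fast=2
  step 2: slow=2, fast=4
  step 3: fast -> None, no cycle

Cycle: no


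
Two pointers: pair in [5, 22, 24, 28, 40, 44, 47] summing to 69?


lo=0(5)+hi=6(47)=52
lo=1(22)+hi=6(47)=69

Yes: 22+47=69


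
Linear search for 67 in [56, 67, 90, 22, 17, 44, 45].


i=0: 56!=67
i=1: 67==67 found!

Found at 1, 2 comps


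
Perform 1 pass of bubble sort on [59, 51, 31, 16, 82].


Initial: [59, 51, 31, 16, 82]
Pass 1: [51, 31, 16, 59, 82] (3 swaps)

After 1 pass: [51, 31, 16, 59, 82]


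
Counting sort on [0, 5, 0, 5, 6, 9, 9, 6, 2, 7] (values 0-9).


Input: [0, 5, 0, 5, 6, 9, 9, 6, 2, 7]
Counts: [2, 0, 1, 0, 0, 2, 2, 1, 0, 2]

Sorted: [0, 0, 2, 5, 5, 6, 6, 7, 9, 9]


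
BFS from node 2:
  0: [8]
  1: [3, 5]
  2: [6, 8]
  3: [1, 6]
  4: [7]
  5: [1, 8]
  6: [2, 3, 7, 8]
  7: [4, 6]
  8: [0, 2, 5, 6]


Visit 2, enqueue [6, 8]
Visit 6, enqueue [3, 7]
Visit 8, enqueue [0, 5]
Visit 3, enqueue [1]
Visit 7, enqueue [4]
Visit 0, enqueue []
Visit 5, enqueue []
Visit 1, enqueue []
Visit 4, enqueue []

BFS order: [2, 6, 8, 3, 7, 0, 5, 1, 4]


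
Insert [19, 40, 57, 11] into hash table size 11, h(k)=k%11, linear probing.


Insert 19: h=8 -> slot 8
Insert 40: h=7 -> slot 7
Insert 57: h=2 -> slot 2
Insert 11: h=0 -> slot 0

Table: [11, None, 57, None, None, None, None, 40, 19, None, None]


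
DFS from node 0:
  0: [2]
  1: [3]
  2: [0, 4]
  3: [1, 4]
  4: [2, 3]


Visit 0, push [2]
Visit 2, push [4]
Visit 4, push [3]
Visit 3, push [1]
Visit 1, push []

DFS order: [0, 2, 4, 3, 1]


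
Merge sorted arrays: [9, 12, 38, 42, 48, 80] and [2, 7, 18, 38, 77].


Take 2 from B
Take 7 from B
Take 9 from A
Take 12 from A
Take 18 from B
Take 38 from A
Take 38 from B
Take 42 from A
Take 48 from A
Take 77 from B

Merged: [2, 7, 9, 12, 18, 38, 38, 42, 48, 77, 80]


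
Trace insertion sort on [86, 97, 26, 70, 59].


Initial: [86, 97, 26, 70, 59]
Insert 97: [86, 97, 26, 70, 59]
Insert 26: [26, 86, 97, 70, 59]
Insert 70: [26, 70, 86, 97, 59]
Insert 59: [26, 59, 70, 86, 97]

Sorted: [26, 59, 70, 86, 97]


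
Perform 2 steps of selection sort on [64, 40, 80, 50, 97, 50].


Initial: [64, 40, 80, 50, 97, 50]
Step 1: min=40 at 1
  Swap: [40, 64, 80, 50, 97, 50]
Step 2: min=50 at 3
  Swap: [40, 50, 80, 64, 97, 50]

After 2 steps: [40, 50, 80, 64, 97, 50]


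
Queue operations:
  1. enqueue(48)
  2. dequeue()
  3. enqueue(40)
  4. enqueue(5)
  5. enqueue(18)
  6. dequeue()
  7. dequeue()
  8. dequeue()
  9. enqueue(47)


enqueue(48) -> [48]
dequeue()->48, []
enqueue(40) -> [40]
enqueue(5) -> [40, 5]
enqueue(18) -> [40, 5, 18]
dequeue()->40, [5, 18]
dequeue()->5, [18]
dequeue()->18, []
enqueue(47) -> [47]

Final queue: [47]


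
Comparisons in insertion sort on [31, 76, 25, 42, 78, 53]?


Algorithm: insertion sort
Input: [31, 76, 25, 42, 78, 53]
Sorted: [25, 31, 42, 53, 76, 78]

9


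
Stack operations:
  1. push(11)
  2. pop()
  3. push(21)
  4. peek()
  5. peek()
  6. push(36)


push(11) -> [11]
pop()->11, []
push(21) -> [21]
peek()->21
peek()->21
push(36) -> [21, 36]

Final stack: [21, 36]


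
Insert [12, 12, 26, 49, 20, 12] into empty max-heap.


Insert 12: [12]
Insert 12: [12, 12]
Insert 26: [26, 12, 12]
Insert 49: [49, 26, 12, 12]
Insert 20: [49, 26, 12, 12, 20]
Insert 12: [49, 26, 12, 12, 20, 12]

Final heap: [49, 26, 12, 12, 20, 12]


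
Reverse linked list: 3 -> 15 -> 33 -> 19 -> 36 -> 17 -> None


Step 1: curr=3, set curr.next=prev(None) | reversed so far: 3
Step 2: curr=15, set curr.next=prev(3) | reversed so far: 15 -> 3
Step 3: curr=33, set curr.next=prev(15) | reversed so far: 33 -> 15 -> 3
Step 4: curr=19, set curr.next=prev(33) | reversed so far: 19 -> 33 -> 15 -> 3
Step 5: curr=36, set curr.next=prev(19) | reversed so far: 36 -> 19 -> 33 -> 15 -> 3
Step 6: curr=17, set curr.next=prev(36) | reversed so far: 17 -> 36 -> 19 -> 33 -> 15 -> 3

17 -> 36 -> 19 -> 33 -> 15 -> 3 -> None


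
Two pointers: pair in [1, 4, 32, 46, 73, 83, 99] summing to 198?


lo=0(1)+hi=6(99)=100
lo=1(4)+hi=6(99)=103
lo=2(32)+hi=6(99)=131
lo=3(46)+hi=6(99)=145
lo=4(73)+hi=6(99)=172
lo=5(83)+hi=6(99)=182

No pair found


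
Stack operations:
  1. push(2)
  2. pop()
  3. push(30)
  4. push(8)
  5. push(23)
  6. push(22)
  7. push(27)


push(2) -> [2]
pop()->2, []
push(30) -> [30]
push(8) -> [30, 8]
push(23) -> [30, 8, 23]
push(22) -> [30, 8, 23, 22]
push(27) -> [30, 8, 23, 22, 27]

Final stack: [30, 8, 23, 22, 27]


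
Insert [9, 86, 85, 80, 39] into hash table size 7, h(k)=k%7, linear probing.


Insert 9: h=2 -> slot 2
Insert 86: h=2, 1 probes -> slot 3
Insert 85: h=1 -> slot 1
Insert 80: h=3, 1 probes -> slot 4
Insert 39: h=4, 1 probes -> slot 5

Table: [None, 85, 9, 86, 80, 39, None]


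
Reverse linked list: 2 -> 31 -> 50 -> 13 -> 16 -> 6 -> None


Step 1: curr=2, set curr.next=prev(None) | reversed so far: 2
Step 2: curr=31, set curr.next=prev(2) | reversed so far: 31 -> 2
Step 3: curr=50, set curr.next=prev(31) | reversed so far: 50 -> 31 -> 2
Step 4: curr=13, set curr.next=prev(50) | reversed so far: 13 -> 50 -> 31 -> 2
Step 5: curr=16, set curr.next=prev(13) | reversed so far: 16 -> 13 -> 50 -> 31 -> 2
Step 6: curr=6, set curr.next=prev(16) | reversed so far: 6 -> 16 -> 13 -> 50 -> 31 -> 2

6 -> 16 -> 13 -> 50 -> 31 -> 2 -> None


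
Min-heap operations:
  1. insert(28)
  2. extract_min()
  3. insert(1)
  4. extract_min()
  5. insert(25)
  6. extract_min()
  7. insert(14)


insert(28) -> [28]
extract_min()->28, []
insert(1) -> [1]
extract_min()->1, []
insert(25) -> [25]
extract_min()->25, []
insert(14) -> [14]

Final heap: [14]


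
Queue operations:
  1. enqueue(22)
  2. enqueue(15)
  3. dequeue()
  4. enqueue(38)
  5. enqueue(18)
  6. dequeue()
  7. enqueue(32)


enqueue(22) -> [22]
enqueue(15) -> [22, 15]
dequeue()->22, [15]
enqueue(38) -> [15, 38]
enqueue(18) -> [15, 38, 18]
dequeue()->15, [38, 18]
enqueue(32) -> [38, 18, 32]

Final queue: [38, 18, 32]


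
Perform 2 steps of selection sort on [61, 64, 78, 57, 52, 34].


Initial: [61, 64, 78, 57, 52, 34]
Step 1: min=34 at 5
  Swap: [34, 64, 78, 57, 52, 61]
Step 2: min=52 at 4
  Swap: [34, 52, 78, 57, 64, 61]

After 2 steps: [34, 52, 78, 57, 64, 61]


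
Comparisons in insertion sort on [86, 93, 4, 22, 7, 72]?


Algorithm: insertion sort
Input: [86, 93, 4, 22, 7, 72]
Sorted: [4, 7, 22, 72, 86, 93]

13


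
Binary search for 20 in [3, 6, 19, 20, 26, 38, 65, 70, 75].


Step 1: lo=0, hi=8, mid=4, val=26
Step 2: lo=0, hi=3, mid=1, val=6
Step 3: lo=2, hi=3, mid=2, val=19
Step 4: lo=3, hi=3, mid=3, val=20

Found at index 3


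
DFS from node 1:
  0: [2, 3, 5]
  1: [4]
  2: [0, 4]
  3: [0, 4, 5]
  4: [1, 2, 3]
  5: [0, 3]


Visit 1, push [4]
Visit 4, push [3, 2]
Visit 2, push [0]
Visit 0, push [5, 3]
Visit 3, push [5]
Visit 5, push []

DFS order: [1, 4, 2, 0, 3, 5]


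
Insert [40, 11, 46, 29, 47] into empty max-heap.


Insert 40: [40]
Insert 11: [40, 11]
Insert 46: [46, 11, 40]
Insert 29: [46, 29, 40, 11]
Insert 47: [47, 46, 40, 11, 29]

Final heap: [47, 46, 40, 11, 29]


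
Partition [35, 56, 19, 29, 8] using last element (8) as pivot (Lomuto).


Pivot: 8
Place pivot at 0: [8, 56, 19, 29, 35]

Partitioned: [8, 56, 19, 29, 35]


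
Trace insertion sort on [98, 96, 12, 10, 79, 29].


Initial: [98, 96, 12, 10, 79, 29]
Insert 96: [96, 98, 12, 10, 79, 29]
Insert 12: [12, 96, 98, 10, 79, 29]
Insert 10: [10, 12, 96, 98, 79, 29]
Insert 79: [10, 12, 79, 96, 98, 29]
Insert 29: [10, 12, 29, 79, 96, 98]

Sorted: [10, 12, 29, 79, 96, 98]


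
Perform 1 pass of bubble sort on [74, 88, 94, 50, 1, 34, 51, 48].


Initial: [74, 88, 94, 50, 1, 34, 51, 48]
Pass 1: [74, 88, 50, 1, 34, 51, 48, 94] (5 swaps)

After 1 pass: [74, 88, 50, 1, 34, 51, 48, 94]


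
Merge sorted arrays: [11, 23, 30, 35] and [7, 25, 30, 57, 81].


Take 7 from B
Take 11 from A
Take 23 from A
Take 25 from B
Take 30 from A
Take 30 from B
Take 35 from A

Merged: [7, 11, 23, 25, 30, 30, 35, 57, 81]


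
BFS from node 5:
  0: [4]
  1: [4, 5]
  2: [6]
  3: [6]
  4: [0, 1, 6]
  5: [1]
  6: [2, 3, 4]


Visit 5, enqueue [1]
Visit 1, enqueue [4]
Visit 4, enqueue [0, 6]
Visit 0, enqueue []
Visit 6, enqueue [2, 3]
Visit 2, enqueue []
Visit 3, enqueue []

BFS order: [5, 1, 4, 0, 6, 2, 3]


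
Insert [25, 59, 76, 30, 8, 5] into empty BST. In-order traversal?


Insert 25: root
Insert 59: R from 25
Insert 76: R from 25 -> R from 59
Insert 30: R from 25 -> L from 59
Insert 8: L from 25
Insert 5: L from 25 -> L from 8

In-order: [5, 8, 25, 30, 59, 76]


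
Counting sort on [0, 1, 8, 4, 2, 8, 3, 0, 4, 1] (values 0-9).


Input: [0, 1, 8, 4, 2, 8, 3, 0, 4, 1]
Counts: [2, 2, 1, 1, 2, 0, 0, 0, 2, 0]

Sorted: [0, 0, 1, 1, 2, 3, 4, 4, 8, 8]


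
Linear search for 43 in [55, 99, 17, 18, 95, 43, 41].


i=0: 55!=43
i=1: 99!=43
i=2: 17!=43
i=3: 18!=43
i=4: 95!=43
i=5: 43==43 found!

Found at 5, 6 comps


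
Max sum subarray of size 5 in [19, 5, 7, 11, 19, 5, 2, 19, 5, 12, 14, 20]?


[0:5]: 61
[1:6]: 47
[2:7]: 44
[3:8]: 56
[4:9]: 50
[5:10]: 43
[6:11]: 52
[7:12]: 70

Max: 70 at [7:12]


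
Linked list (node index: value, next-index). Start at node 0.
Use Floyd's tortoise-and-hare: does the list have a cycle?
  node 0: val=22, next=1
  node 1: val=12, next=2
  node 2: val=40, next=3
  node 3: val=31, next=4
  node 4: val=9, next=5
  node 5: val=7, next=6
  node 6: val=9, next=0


Floyd's tortoise (slow, +1) and hare (fast, +2):
  init: slow=0, fast=0
  step 1: slow=1, fast=2
  step 2: slow=2, fast=4
  step 3: slow=3, fast=6
  step 4: slow=4, fast=1
  step 5: slow=5, fast=3
  step 6: slow=6, fast=5
  step 7: slow=0, fast=0
  slow == fast at node 0: cycle detected

Cycle: yes


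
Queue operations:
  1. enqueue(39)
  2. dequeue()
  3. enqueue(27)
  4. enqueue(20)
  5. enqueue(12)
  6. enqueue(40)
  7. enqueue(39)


enqueue(39) -> [39]
dequeue()->39, []
enqueue(27) -> [27]
enqueue(20) -> [27, 20]
enqueue(12) -> [27, 20, 12]
enqueue(40) -> [27, 20, 12, 40]
enqueue(39) -> [27, 20, 12, 40, 39]

Final queue: [27, 20, 12, 40, 39]


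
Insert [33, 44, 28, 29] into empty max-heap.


Insert 33: [33]
Insert 44: [44, 33]
Insert 28: [44, 33, 28]
Insert 29: [44, 33, 28, 29]

Final heap: [44, 33, 28, 29]


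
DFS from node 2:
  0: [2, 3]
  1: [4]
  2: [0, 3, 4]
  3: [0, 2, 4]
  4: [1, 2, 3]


Visit 2, push [4, 3, 0]
Visit 0, push [3]
Visit 3, push [4]
Visit 4, push [1]
Visit 1, push []

DFS order: [2, 0, 3, 4, 1]


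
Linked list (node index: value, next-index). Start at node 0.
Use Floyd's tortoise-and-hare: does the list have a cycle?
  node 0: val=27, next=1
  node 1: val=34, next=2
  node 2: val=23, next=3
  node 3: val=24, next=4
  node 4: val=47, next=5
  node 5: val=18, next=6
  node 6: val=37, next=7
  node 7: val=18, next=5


Floyd's tortoise (slow, +1) and hare (fast, +2):
  init: slow=0, fast=0
  step 1: slow=1, fast=2
  step 2: slow=2, fast=4
  step 3: slow=3, fast=6
  step 4: slow=4, fast=5
  step 5: slow=5, fast=7
  step 6: slow=6, fast=6
  slow == fast at node 6: cycle detected

Cycle: yes


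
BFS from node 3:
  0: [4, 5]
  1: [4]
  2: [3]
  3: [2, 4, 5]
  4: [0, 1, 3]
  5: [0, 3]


Visit 3, enqueue [2, 4, 5]
Visit 2, enqueue []
Visit 4, enqueue [0, 1]
Visit 5, enqueue []
Visit 0, enqueue []
Visit 1, enqueue []

BFS order: [3, 2, 4, 5, 0, 1]


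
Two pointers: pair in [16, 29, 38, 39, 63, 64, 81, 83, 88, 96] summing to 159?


lo=0(16)+hi=9(96)=112
lo=1(29)+hi=9(96)=125
lo=2(38)+hi=9(96)=134
lo=3(39)+hi=9(96)=135
lo=4(63)+hi=9(96)=159

Yes: 63+96=159


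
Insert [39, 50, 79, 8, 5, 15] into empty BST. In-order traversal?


Insert 39: root
Insert 50: R from 39
Insert 79: R from 39 -> R from 50
Insert 8: L from 39
Insert 5: L from 39 -> L from 8
Insert 15: L from 39 -> R from 8

In-order: [5, 8, 15, 39, 50, 79]


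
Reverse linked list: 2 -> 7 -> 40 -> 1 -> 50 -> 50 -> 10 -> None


Step 1: curr=2, set curr.next=prev(None) | reversed so far: 2
Step 2: curr=7, set curr.next=prev(2) | reversed so far: 7 -> 2
Step 3: curr=40, set curr.next=prev(7) | reversed so far: 40 -> 7 -> 2
Step 4: curr=1, set curr.next=prev(40) | reversed so far: 1 -> 40 -> 7 -> 2
Step 5: curr=50, set curr.next=prev(1) | reversed so far: 50 -> 1 -> 40 -> 7 -> 2
Step 6: curr=50, set curr.next=prev(50) | reversed so far: 50 -> 50 -> 1 -> 40 -> 7 -> 2
Step 7: curr=10, set curr.next=prev(50) | reversed so far: 10 -> 50 -> 50 -> 1 -> 40 -> 7 -> 2

10 -> 50 -> 50 -> 1 -> 40 -> 7 -> 2 -> None


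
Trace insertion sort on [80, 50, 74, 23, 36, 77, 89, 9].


Initial: [80, 50, 74, 23, 36, 77, 89, 9]
Insert 50: [50, 80, 74, 23, 36, 77, 89, 9]
Insert 74: [50, 74, 80, 23, 36, 77, 89, 9]
Insert 23: [23, 50, 74, 80, 36, 77, 89, 9]
Insert 36: [23, 36, 50, 74, 80, 77, 89, 9]
Insert 77: [23, 36, 50, 74, 77, 80, 89, 9]
Insert 89: [23, 36, 50, 74, 77, 80, 89, 9]
Insert 9: [9, 23, 36, 50, 74, 77, 80, 89]

Sorted: [9, 23, 36, 50, 74, 77, 80, 89]


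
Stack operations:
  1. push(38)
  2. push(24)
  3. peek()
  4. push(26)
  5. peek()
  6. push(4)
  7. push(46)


push(38) -> [38]
push(24) -> [38, 24]
peek()->24
push(26) -> [38, 24, 26]
peek()->26
push(4) -> [38, 24, 26, 4]
push(46) -> [38, 24, 26, 4, 46]

Final stack: [38, 24, 26, 4, 46]


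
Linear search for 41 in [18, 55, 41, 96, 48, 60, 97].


i=0: 18!=41
i=1: 55!=41
i=2: 41==41 found!

Found at 2, 3 comps


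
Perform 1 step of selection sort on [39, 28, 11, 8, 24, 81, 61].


Initial: [39, 28, 11, 8, 24, 81, 61]
Step 1: min=8 at 3
  Swap: [8, 28, 11, 39, 24, 81, 61]

After 1 step: [8, 28, 11, 39, 24, 81, 61]


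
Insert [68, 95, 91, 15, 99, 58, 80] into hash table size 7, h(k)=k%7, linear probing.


Insert 68: h=5 -> slot 5
Insert 95: h=4 -> slot 4
Insert 91: h=0 -> slot 0
Insert 15: h=1 -> slot 1
Insert 99: h=1, 1 probes -> slot 2
Insert 58: h=2, 1 probes -> slot 3
Insert 80: h=3, 3 probes -> slot 6

Table: [91, 15, 99, 58, 95, 68, 80]


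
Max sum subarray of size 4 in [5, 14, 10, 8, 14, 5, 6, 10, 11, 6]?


[0:4]: 37
[1:5]: 46
[2:6]: 37
[3:7]: 33
[4:8]: 35
[5:9]: 32
[6:10]: 33

Max: 46 at [1:5]


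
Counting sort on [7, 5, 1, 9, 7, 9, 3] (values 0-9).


Input: [7, 5, 1, 9, 7, 9, 3]
Counts: [0, 1, 0, 1, 0, 1, 0, 2, 0, 2]

Sorted: [1, 3, 5, 7, 7, 9, 9]


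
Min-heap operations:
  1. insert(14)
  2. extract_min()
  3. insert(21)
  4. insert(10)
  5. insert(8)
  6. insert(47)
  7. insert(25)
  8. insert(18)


insert(14) -> [14]
extract_min()->14, []
insert(21) -> [21]
insert(10) -> [10, 21]
insert(8) -> [8, 21, 10]
insert(47) -> [8, 21, 10, 47]
insert(25) -> [8, 21, 10, 47, 25]
insert(18) -> [8, 21, 10, 47, 25, 18]

Final heap: [8, 21, 10, 47, 25, 18]


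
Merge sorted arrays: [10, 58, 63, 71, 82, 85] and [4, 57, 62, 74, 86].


Take 4 from B
Take 10 from A
Take 57 from B
Take 58 from A
Take 62 from B
Take 63 from A
Take 71 from A
Take 74 from B
Take 82 from A
Take 85 from A

Merged: [4, 10, 57, 58, 62, 63, 71, 74, 82, 85, 86]


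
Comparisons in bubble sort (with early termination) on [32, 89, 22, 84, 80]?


Algorithm: bubble sort (with early termination)
Input: [32, 89, 22, 84, 80]
Sorted: [22, 32, 80, 84, 89]

9


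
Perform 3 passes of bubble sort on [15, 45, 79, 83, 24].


Initial: [15, 45, 79, 83, 24]
Pass 1: [15, 45, 79, 24, 83] (1 swaps)
Pass 2: [15, 45, 24, 79, 83] (1 swaps)
Pass 3: [15, 24, 45, 79, 83] (1 swaps)

After 3 passes: [15, 24, 45, 79, 83]


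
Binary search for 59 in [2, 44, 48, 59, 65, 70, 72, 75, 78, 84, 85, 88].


Step 1: lo=0, hi=11, mid=5, val=70
Step 2: lo=0, hi=4, mid=2, val=48
Step 3: lo=3, hi=4, mid=3, val=59

Found at index 3


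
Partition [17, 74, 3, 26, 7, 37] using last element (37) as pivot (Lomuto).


Pivot: 37
  17 <= 37: advance i (no swap)
  3 <= 37: swap -> [17, 3, 74, 26, 7, 37]
  26 <= 37: swap -> [17, 3, 26, 74, 7, 37]
  7 <= 37: swap -> [17, 3, 26, 7, 74, 37]
Place pivot at 4: [17, 3, 26, 7, 37, 74]

Partitioned: [17, 3, 26, 7, 37, 74]


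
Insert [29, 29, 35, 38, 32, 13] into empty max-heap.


Insert 29: [29]
Insert 29: [29, 29]
Insert 35: [35, 29, 29]
Insert 38: [38, 35, 29, 29]
Insert 32: [38, 35, 29, 29, 32]
Insert 13: [38, 35, 29, 29, 32, 13]

Final heap: [38, 35, 29, 29, 32, 13]


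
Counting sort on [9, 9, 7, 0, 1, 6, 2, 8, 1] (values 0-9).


Input: [9, 9, 7, 0, 1, 6, 2, 8, 1]
Counts: [1, 2, 1, 0, 0, 0, 1, 1, 1, 2]

Sorted: [0, 1, 1, 2, 6, 7, 8, 9, 9]


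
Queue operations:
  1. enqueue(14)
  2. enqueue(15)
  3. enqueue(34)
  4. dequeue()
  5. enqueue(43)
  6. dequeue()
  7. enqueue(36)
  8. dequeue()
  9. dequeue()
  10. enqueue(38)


enqueue(14) -> [14]
enqueue(15) -> [14, 15]
enqueue(34) -> [14, 15, 34]
dequeue()->14, [15, 34]
enqueue(43) -> [15, 34, 43]
dequeue()->15, [34, 43]
enqueue(36) -> [34, 43, 36]
dequeue()->34, [43, 36]
dequeue()->43, [36]
enqueue(38) -> [36, 38]

Final queue: [36, 38]


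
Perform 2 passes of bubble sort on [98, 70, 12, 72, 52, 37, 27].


Initial: [98, 70, 12, 72, 52, 37, 27]
Pass 1: [70, 12, 72, 52, 37, 27, 98] (6 swaps)
Pass 2: [12, 70, 52, 37, 27, 72, 98] (4 swaps)

After 2 passes: [12, 70, 52, 37, 27, 72, 98]


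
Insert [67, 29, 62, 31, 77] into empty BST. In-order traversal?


Insert 67: root
Insert 29: L from 67
Insert 62: L from 67 -> R from 29
Insert 31: L from 67 -> R from 29 -> L from 62
Insert 77: R from 67

In-order: [29, 31, 62, 67, 77]


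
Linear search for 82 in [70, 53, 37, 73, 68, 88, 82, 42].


i=0: 70!=82
i=1: 53!=82
i=2: 37!=82
i=3: 73!=82
i=4: 68!=82
i=5: 88!=82
i=6: 82==82 found!

Found at 6, 7 comps


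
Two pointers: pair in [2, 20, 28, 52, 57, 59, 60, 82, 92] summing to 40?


lo=0(2)+hi=8(92)=94
lo=0(2)+hi=7(82)=84
lo=0(2)+hi=6(60)=62
lo=0(2)+hi=5(59)=61
lo=0(2)+hi=4(57)=59
lo=0(2)+hi=3(52)=54
lo=0(2)+hi=2(28)=30
lo=1(20)+hi=2(28)=48

No pair found


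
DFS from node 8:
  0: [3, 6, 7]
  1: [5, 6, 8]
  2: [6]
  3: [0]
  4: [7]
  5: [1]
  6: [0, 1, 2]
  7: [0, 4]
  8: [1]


Visit 8, push [1]
Visit 1, push [6, 5]
Visit 5, push []
Visit 6, push [2, 0]
Visit 0, push [7, 3]
Visit 3, push []
Visit 7, push [4]
Visit 4, push []
Visit 2, push []

DFS order: [8, 1, 5, 6, 0, 3, 7, 4, 2]


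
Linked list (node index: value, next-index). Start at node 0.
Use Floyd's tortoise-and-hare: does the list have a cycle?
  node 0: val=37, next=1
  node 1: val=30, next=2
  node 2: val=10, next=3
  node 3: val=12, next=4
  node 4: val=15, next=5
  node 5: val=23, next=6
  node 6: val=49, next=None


Floyd's tortoise (slow, +1) and hare (fast, +2):
  init: slow=0, fast=0
  step 1: slow=1, fast=2
  step 2: slow=2, fast=4
  step 3: slow=3, fast=6
  step 4: fast -> None, no cycle

Cycle: no


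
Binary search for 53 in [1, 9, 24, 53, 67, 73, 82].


Step 1: lo=0, hi=6, mid=3, val=53

Found at index 3


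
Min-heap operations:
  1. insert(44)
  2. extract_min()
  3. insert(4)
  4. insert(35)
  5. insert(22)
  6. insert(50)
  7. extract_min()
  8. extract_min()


insert(44) -> [44]
extract_min()->44, []
insert(4) -> [4]
insert(35) -> [4, 35]
insert(22) -> [4, 35, 22]
insert(50) -> [4, 35, 22, 50]
extract_min()->4, [22, 35, 50]
extract_min()->22, [35, 50]

Final heap: [35, 50]


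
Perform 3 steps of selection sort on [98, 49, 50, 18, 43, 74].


Initial: [98, 49, 50, 18, 43, 74]
Step 1: min=18 at 3
  Swap: [18, 49, 50, 98, 43, 74]
Step 2: min=43 at 4
  Swap: [18, 43, 50, 98, 49, 74]
Step 3: min=49 at 4
  Swap: [18, 43, 49, 98, 50, 74]

After 3 steps: [18, 43, 49, 98, 50, 74]


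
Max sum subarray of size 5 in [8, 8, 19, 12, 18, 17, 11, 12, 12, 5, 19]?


[0:5]: 65
[1:6]: 74
[2:7]: 77
[3:8]: 70
[4:9]: 70
[5:10]: 57
[6:11]: 59

Max: 77 at [2:7]


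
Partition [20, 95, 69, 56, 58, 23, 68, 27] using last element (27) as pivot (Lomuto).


Pivot: 27
  20 <= 27: advance i (no swap)
  23 <= 27: swap -> [20, 23, 69, 56, 58, 95, 68, 27]
Place pivot at 2: [20, 23, 27, 56, 58, 95, 68, 69]

Partitioned: [20, 23, 27, 56, 58, 95, 68, 69]


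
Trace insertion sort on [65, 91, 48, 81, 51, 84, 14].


Initial: [65, 91, 48, 81, 51, 84, 14]
Insert 91: [65, 91, 48, 81, 51, 84, 14]
Insert 48: [48, 65, 91, 81, 51, 84, 14]
Insert 81: [48, 65, 81, 91, 51, 84, 14]
Insert 51: [48, 51, 65, 81, 91, 84, 14]
Insert 84: [48, 51, 65, 81, 84, 91, 14]
Insert 14: [14, 48, 51, 65, 81, 84, 91]

Sorted: [14, 48, 51, 65, 81, 84, 91]


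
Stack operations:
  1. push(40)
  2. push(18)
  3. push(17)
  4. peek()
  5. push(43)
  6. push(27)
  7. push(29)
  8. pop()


push(40) -> [40]
push(18) -> [40, 18]
push(17) -> [40, 18, 17]
peek()->17
push(43) -> [40, 18, 17, 43]
push(27) -> [40, 18, 17, 43, 27]
push(29) -> [40, 18, 17, 43, 27, 29]
pop()->29, [40, 18, 17, 43, 27]

Final stack: [40, 18, 17, 43, 27]


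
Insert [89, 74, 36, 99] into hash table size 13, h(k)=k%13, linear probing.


Insert 89: h=11 -> slot 11
Insert 74: h=9 -> slot 9
Insert 36: h=10 -> slot 10
Insert 99: h=8 -> slot 8

Table: [None, None, None, None, None, None, None, None, 99, 74, 36, 89, None]
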